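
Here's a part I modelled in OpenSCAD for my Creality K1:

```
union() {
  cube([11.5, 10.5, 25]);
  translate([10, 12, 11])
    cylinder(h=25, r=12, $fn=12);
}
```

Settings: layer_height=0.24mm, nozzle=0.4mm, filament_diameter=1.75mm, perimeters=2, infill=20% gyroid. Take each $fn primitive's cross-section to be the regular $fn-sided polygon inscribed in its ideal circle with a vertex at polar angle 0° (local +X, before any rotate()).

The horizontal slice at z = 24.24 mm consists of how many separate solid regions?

1

At z = 24.24 mm: the 11.5×10.5 cube contributes its full rectangle; the cylinder at (10, 12): section is a regular 12-gon, circumradius r=12; Merging all regions: the regions partially overlap (shared area 101.19 mm²), so overlapping operands fuse into one piece — 1 connected region. The result has 1 disconnected region.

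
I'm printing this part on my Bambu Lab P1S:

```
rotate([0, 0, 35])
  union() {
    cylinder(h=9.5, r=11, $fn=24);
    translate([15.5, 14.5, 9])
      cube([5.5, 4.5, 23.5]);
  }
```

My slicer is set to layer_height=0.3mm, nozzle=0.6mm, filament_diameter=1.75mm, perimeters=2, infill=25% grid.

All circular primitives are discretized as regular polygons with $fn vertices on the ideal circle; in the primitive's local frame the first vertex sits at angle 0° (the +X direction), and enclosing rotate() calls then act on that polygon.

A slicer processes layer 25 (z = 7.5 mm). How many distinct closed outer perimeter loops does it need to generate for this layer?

At z = 7.5 mm: the cylinder: section is a regular 24-gon, circumradius r=11; the cube at (15.5, 14.5) is not intersected at this z (z outside [9, 32.5]); Taking the union: only the r=11 cylinder is present, so the union is just that shape — 1 connected region; (whole slice rotated 35° about Z — lengths, areas and connectivity unchanged). The result has 1 disconnected region.

1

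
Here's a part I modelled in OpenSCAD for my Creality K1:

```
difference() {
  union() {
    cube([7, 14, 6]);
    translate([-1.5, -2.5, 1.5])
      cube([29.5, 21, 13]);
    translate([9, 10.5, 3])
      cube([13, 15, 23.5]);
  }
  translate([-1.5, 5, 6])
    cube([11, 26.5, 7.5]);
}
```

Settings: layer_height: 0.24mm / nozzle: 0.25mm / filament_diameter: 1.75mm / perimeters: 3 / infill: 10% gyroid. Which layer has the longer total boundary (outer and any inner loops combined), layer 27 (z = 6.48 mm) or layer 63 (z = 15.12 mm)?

layer 27 (z = 6.48 mm)

Layer 27 (z = 6.48): the cube does not reach this height (z outside [0, 6]); the cube at (-1.5, -2.5) is present — its section is the full 29.5×21 rectangle (perimeter 101.00 mm); the cube at (9, 10.5) is present — its section is the full 13×15 rectangle (perimeter 56.00 mm); Combining (union): the regions partially overlap (shared area 104.00 mm²), so the edge portions inside another operand are dropped and the merged outline is re-measured after clipping — boundary = 115.00 mm; the cube at (-1.5, 5) (footprint 11×26.5) is included at this height (perimeter 75.00 mm); Subtracting the remaining from the first: starting from that combined region, the 11×26.5 cube at (-1.5, 5) partially overlaps it — only the 152.00 mm² overlap (of its 291.50 mm²) is removed, clipping the outline — boundary = 115.00 mm. So its perimeter = 115.00 mm. Layer 63 (z = 15.12): the cube is absent (z outside [0, 6]); the cube at (-1.5, -2.5) does not reach this height (z outside [1.5, 14.5]); the cube at (9, 10.5) is present — its section is the full 13×15 rectangle (perimeter 56.00 mm); Taking the union: only the 13×15 cube at (9, 10.5) is present, so the union is just that shape — boundary = 56.00 mm; the cube at (-1.5, 5) is not intersected at this z (z outside [6, 13.5]); After the difference (first − rest): none of the subtracted shapes is present at this height, so the result so far is unchanged — boundary = 56.00 mm. So its perimeter = 56.00 mm. Layer 27 is larger (115.00 vs 56.00 mm).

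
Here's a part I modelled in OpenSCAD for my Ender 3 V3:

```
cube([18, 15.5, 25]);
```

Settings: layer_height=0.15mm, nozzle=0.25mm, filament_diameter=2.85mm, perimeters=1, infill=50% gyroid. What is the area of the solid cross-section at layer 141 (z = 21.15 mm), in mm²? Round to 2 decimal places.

At z = 21.15 mm: the 18×15.5 cube contributes its full rectangle (area 279.00 mm²). Overall, the cross-section is a single solid region. Net area = 279.00 mm².

279.00 mm²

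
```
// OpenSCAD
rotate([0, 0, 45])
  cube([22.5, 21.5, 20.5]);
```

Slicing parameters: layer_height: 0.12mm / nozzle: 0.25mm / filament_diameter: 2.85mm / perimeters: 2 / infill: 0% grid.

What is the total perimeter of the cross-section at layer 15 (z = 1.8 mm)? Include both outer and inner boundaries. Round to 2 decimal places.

88.00 mm

At z = 1.8 mm: the cube (footprint 22.5×21.5) is included at this height (perimeter 88.00 mm); (rotated 45° about Z; rotation is an isometry so areas/perimeters/island counts are preserved). Overall, the cross-section is a single solid region. Total boundary length (outer) = 88.00 mm.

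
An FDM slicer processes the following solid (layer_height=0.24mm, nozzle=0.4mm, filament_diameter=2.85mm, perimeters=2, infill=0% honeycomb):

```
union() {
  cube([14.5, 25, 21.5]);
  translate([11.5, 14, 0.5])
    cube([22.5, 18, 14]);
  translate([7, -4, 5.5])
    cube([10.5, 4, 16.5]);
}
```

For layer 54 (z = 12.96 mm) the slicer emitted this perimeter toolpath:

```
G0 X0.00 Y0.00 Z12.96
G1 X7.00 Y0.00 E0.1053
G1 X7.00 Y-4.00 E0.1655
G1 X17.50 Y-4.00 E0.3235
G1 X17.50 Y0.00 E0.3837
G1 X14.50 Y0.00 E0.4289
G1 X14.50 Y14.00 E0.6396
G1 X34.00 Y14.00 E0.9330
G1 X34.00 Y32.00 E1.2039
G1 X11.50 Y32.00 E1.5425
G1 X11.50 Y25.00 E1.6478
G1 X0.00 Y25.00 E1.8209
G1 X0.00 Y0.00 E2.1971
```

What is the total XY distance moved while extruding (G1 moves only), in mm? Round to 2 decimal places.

146.00 mm

Sum the Euclidean lengths of each G1 segment: total = 146.00 mm.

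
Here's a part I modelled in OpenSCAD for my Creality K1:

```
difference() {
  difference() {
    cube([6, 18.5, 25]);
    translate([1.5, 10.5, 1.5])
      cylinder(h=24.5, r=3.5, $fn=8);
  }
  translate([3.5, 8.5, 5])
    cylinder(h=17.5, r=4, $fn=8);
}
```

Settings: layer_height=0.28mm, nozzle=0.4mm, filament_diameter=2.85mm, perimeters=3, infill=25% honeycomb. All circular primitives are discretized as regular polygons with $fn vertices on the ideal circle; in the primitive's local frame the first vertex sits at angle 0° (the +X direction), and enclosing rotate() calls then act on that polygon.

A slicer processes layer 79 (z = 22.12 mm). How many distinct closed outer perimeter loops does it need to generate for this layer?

2

At z = 22.12 mm: the 6×18.5 cube contributes its full rectangle; the cylinder at (1.5, 10.5): section is a regular 8-gon, circumradius r=3.5; Subtracting the remaining from the first: starting from the 6×18.5 cube, the r=3.5 cylinder at (1.5, 10.5) partially overlaps it — only the 26.89 mm² overlap (of its 34.65 mm²) is removed, clipping the outline — 1 connected region; the cylinder at (3.5, 8.5): section is a regular 8-gon, circumradius r=4; Taking the first minus the rest: starting from the result so far, the r=4 cylinder at (3.5, 8.5) partially overlaps it — only the 19.92 mm² overlap (of its 45.25 mm²) is removed, clipping the outline — 2 connected regions. The result has 2 disconnected regions.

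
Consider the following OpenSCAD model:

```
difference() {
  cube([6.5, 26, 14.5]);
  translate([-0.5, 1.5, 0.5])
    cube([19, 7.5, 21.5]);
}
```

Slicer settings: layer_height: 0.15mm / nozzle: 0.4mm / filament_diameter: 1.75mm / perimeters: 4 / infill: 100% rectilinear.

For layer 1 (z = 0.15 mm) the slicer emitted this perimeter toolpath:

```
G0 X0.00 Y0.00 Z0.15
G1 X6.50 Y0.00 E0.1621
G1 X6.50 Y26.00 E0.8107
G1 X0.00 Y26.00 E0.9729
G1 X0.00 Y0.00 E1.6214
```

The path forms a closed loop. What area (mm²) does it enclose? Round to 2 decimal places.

169.00 mm²

Apply the shoelace formula to the sequence of (X, Y) vertices; enclosed area = 169.00 mm².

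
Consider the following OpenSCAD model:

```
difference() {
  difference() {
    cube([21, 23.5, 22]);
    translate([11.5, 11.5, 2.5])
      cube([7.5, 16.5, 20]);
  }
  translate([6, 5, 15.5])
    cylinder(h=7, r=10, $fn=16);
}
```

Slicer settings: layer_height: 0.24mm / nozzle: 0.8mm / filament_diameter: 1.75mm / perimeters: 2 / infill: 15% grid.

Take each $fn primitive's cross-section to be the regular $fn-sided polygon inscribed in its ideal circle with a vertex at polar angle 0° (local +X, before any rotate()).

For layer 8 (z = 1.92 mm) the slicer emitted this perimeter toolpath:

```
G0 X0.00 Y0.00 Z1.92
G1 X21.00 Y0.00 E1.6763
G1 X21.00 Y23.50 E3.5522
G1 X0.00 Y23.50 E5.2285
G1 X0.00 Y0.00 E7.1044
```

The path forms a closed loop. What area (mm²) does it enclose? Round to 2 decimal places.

Apply the shoelace formula to the sequence of (X, Y) vertices; enclosed area = 493.50 mm².

493.50 mm²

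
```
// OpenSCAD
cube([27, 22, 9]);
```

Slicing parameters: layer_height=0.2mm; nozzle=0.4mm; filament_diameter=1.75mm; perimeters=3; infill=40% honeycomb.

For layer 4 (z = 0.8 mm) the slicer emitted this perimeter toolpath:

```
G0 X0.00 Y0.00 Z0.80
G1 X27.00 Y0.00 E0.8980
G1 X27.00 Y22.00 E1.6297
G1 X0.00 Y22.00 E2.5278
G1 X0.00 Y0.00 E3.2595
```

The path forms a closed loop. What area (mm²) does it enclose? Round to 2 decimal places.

594.00 mm²

Apply the shoelace formula to the sequence of (X, Y) vertices; enclosed area = 594.00 mm².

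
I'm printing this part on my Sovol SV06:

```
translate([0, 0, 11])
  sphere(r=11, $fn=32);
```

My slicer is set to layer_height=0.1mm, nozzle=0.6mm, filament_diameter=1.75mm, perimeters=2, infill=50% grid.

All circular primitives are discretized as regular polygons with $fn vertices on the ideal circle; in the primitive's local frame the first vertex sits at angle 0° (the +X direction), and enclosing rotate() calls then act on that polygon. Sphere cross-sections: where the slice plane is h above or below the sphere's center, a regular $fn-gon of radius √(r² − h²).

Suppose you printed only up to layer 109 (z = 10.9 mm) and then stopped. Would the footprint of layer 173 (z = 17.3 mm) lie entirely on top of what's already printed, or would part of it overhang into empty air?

Compare the two slices. At z = 10.9: the sphere: section is a regular 32-gon, circumradius = √(r²−h²) = √(11²−0.1²) = 11.000 (area = (32/2)·11.000²·sin(360°/32) = 377.66 mm²). At z = 17.3: the r=11 sphere contributes a regular 32-gon of circumradius √(11²−6.3²) = 9.017 (area = (32/2)·9.017²·sin(360°/32) = 253.80 mm²). Checking containment: the cross-section at z = 17.3 is a subset of the cross-section at z = 10.9.

entirely on top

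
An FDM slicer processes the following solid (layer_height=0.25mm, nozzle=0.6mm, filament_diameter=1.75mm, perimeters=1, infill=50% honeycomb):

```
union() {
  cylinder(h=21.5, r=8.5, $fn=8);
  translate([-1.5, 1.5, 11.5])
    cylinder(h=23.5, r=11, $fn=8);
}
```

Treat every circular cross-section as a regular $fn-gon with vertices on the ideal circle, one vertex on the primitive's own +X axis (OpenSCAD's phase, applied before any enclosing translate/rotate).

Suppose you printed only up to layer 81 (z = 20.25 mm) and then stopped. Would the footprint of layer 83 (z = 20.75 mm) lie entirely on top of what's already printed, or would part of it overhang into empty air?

Compare the two slices. At z = 20.25: the r=8.5 cylinder contributes a regular 8-gon of circumradius 8.5 (area = (8/2)·8.500²·sin(360°/8) = 204.35 mm²); the r=11 cylinder at (-1.5, 1.5) contributes a regular 8-gon of circumradius 11 (area = (8/2)·11.000²·sin(360°/8) = 342.24 mm²); Taking the union: the r=8.5 cylinder lies entirely inside the r=11 cylinder at (-1.5, 1.5), so the union is just the r=11 cylinder at (-1.5, 1.5) — area = 342.24 mm². At z = 20.75: the cylinder: section is a regular 8-gon, circumradius r=8.5 (area = (8/2)·8.500²·sin(360°/8) = 204.35 mm²); the r=11 cylinder at (-1.5, 1.5) contributes a regular 8-gon of circumradius 11 (area = (8/2)·11.000²·sin(360°/8) = 342.24 mm²); Taking the union: the r=8.5 cylinder lies entirely inside the r=11 cylinder at (-1.5, 1.5), so the union is just the r=11 cylinder at (-1.5, 1.5) — area = 342.24 mm². Checking containment: the cross-section at z = 20.75 is a subset of the cross-section at z = 20.25.

entirely on top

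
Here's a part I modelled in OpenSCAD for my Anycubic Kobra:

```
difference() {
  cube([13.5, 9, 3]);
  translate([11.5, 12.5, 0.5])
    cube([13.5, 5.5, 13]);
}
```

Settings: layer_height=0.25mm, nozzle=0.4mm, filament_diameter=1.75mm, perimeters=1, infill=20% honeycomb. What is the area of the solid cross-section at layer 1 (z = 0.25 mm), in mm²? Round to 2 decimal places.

At z = 0.25 mm: the 13.5×9 cube contributes its full rectangle (area 121.50 mm²); the cube at (11.5, 12.5) does not reach this height (z outside [0.5, 13.5]); Subtracting the remaining from the first: none of the subtracted shapes is present at this height, so the 13.5×9 cube is unchanged — area = 121.50 mm². Overall, the cross-section is a single solid region. Net area = 121.50 mm².

121.50 mm²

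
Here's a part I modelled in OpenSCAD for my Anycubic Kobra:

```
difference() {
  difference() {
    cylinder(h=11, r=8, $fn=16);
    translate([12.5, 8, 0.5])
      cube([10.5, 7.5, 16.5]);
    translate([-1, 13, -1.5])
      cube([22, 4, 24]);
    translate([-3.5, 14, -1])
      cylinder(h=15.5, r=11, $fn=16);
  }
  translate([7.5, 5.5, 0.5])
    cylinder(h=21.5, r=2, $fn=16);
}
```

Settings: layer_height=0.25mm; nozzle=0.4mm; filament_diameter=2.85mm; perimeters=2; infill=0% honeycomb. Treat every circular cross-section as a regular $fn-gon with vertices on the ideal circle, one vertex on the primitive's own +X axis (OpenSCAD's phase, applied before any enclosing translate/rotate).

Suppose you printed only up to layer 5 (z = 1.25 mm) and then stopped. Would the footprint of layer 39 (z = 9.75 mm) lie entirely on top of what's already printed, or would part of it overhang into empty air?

Compare the two slices. At z = 1.25: the cylinder: section is a regular 16-gon, circumradius r=8 (area = (16/2)·8.000²·sin(360°/16) = 195.93 mm²); the cube at (12.5, 8) is present — its section is the full 10.5×7.5 rectangle (area 78.75 mm²); the cube at (-1, 13) is present — its section is the full 22×4 rectangle (area 88.00 mm²); the cylinder at (-3.5, 14): section is a regular 16-gon, circumradius r=11 (area = (16/2)·11.000²·sin(360°/16) = 370.44 mm²); After the difference (first − rest): starting from the r=8 cylinder (195.93 mm²), the 10.5×7.5 cube at (12.5, 8) misses the remaining region (no effect); the 22×4 cube at (-1, 13) misses the remaining region (no effect); the r=11 cylinder at (-3.5, 14) partially overlaps it — only the 34.77 mm² overlap (of its 370.44 mm²) is removed, clipping the outline — area = 161.16 mm²; the r=2 cylinder at (7.5, 5.5) gives a regular 16-gon of circumradius 2 (constant along its height) (area = (16/2)·2.000²·sin(360°/16) = 12.25 mm²); Taking the first minus the rest: starting from the result so far (161.16 mm²), the r=2 cylinder at (7.5, 5.5) partially overlaps it — only the 0.97 mm² overlap (of its 12.25 mm²) is removed, clipping the outline — area = 160.19 mm². At z = 9.75: the r=8 cylinder contributes a regular 16-gon of circumradius 8 (area = (16/2)·8.000²·sin(360°/16) = 195.93 mm²); the cube at (12.5, 8) is present — its section is the full 10.5×7.5 rectangle (area 78.75 mm²); the cube at (-1, 13) is present — its section is the full 22×4 rectangle (area 88.00 mm²); the cylinder at (-3.5, 14): section is a regular 16-gon, circumradius r=11 (area = (16/2)·11.000²·sin(360°/16) = 370.44 mm²); After the difference (first − rest): starting from the r=8 cylinder (195.93 mm²), the 10.5×7.5 cube at (12.5, 8) misses the remaining region (no effect); the 22×4 cube at (-1, 13) misses the remaining region (no effect); the r=11 cylinder at (-3.5, 14) partially overlaps it — only the 34.77 mm² overlap (of its 370.44 mm²) is removed, clipping the outline — area = 161.16 mm²; the cylinder at (7.5, 5.5): section is a regular 16-gon, circumradius r=2 (area = (16/2)·2.000²·sin(360°/16) = 12.25 mm²); Subtracting the remaining from the first: starting from that combined region (161.16 mm²), the r=2 cylinder at (7.5, 5.5) partially overlaps it — only the 0.97 mm² overlap (of its 12.25 mm²) is removed, clipping the outline — area = 160.19 mm². Checking containment: the cross-section at z = 9.75 is a subset of the cross-section at z = 1.25.

entirely on top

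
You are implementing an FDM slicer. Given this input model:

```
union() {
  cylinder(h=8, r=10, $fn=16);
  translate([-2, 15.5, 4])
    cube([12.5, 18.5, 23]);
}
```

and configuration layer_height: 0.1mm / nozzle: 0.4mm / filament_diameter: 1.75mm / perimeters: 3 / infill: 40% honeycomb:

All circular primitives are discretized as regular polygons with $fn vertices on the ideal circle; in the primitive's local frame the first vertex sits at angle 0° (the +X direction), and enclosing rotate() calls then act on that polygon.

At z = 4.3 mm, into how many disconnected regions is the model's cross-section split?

2

At z = 4.3 mm: the r=10 cylinder gives a regular 16-gon of circumradius 10 (constant along its height); the cube at (-2, 15.5) (footprint 12.5×18.5) is included at this height; Taking the union: the 2 present regions are separate (no shared area or edge), so areas and boundary lengths simply add and each stays a separate island — 2 connected regions. The result has 2 disconnected regions.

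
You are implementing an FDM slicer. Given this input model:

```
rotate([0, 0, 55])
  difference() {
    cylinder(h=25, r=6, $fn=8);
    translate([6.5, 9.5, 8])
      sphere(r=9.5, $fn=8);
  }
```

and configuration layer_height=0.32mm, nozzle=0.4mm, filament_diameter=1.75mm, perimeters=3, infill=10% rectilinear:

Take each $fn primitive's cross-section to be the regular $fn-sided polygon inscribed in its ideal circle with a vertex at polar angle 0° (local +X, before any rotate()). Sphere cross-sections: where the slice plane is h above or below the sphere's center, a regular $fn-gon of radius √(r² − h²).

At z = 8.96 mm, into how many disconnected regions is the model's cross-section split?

1

At z = 8.96 mm: the r=6 cylinder contributes a regular 8-gon of circumradius 6; the sphere at (6.5, 9.5): section is a regular 8-gon, circumradius = √(r²−h²) = √(9.5²−0.96²) = 9.451; After the difference (first − rest): starting from the r=6 cylinder, the r=9.5 sphere at (6.5, 9.5) partially overlaps it — only the 18.77 mm² overlap (of its 252.66 mm²) is removed, clipping the outline — 1 connected region; (whole slice rotated 55° about Z — lengths, areas and connectivity unchanged). The result has 1 disconnected region.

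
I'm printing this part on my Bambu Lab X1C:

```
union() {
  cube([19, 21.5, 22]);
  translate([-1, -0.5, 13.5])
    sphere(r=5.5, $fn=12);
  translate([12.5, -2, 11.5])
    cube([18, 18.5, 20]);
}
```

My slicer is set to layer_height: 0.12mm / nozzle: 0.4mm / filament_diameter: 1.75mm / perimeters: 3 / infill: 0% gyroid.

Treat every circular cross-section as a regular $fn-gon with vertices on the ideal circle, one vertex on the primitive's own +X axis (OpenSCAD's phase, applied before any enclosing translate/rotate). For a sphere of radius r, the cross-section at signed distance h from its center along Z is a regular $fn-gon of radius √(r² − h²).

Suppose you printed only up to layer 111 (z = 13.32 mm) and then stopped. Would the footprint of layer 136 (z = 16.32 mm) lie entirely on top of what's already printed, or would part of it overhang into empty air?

entirely on top

Compare the two slices. At z = 13.32: the 19×21.5 cube contributes its full rectangle (area 408.50 mm²); the r=5.5 sphere at (-1, -0.5) contributes a regular 12-gon of circumradius √(5.5²−0.18²) = 5.497 (area = (12/2)·5.497²·sin(360°/12) = 90.65 mm²); the 18×18.5 cube at (12.5, -2) contributes its full rectangle (area 333.00 mm²); Merging all regions: the regions partially overlap — summed areas 832.15 mm² minus the doubly-counted overlap 122.34 mm² gives 709.82 mm² — area = 709.82 mm². At z = 16.32: the cube (footprint 19×21.5) is included at this height (area 408.50 mm²); the r=5.5 sphere at (-1, -0.5) contributes a regular 12-gon of circumradius √(5.5²−2.82²) = 4.722 (area = (12/2)·4.722²·sin(360°/12) = 66.89 mm²); the 18×18.5 cube at (12.5, -2) contributes its full rectangle (area 333.00 mm²); Merging all regions: the regions partially overlap — summed areas 808.39 mm² minus the doubly-counted overlap 117.56 mm² gives 690.84 mm² — area = 690.84 mm². Checking containment: the cross-section at z = 16.32 is a subset of the cross-section at z = 13.32.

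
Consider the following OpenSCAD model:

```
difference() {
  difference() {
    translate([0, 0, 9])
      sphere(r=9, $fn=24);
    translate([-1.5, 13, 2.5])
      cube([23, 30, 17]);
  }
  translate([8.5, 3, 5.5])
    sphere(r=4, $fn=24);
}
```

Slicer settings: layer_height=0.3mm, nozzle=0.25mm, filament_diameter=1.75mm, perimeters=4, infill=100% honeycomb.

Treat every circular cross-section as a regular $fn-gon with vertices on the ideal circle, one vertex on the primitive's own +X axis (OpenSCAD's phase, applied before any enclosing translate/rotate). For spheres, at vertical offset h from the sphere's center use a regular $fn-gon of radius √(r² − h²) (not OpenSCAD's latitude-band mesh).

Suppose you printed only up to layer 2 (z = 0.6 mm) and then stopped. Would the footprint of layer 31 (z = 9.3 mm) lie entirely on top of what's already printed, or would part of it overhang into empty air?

Compare the two slices. At z = 0.6: the r=9 sphere slices to a regular 24-gon of circumradius 3.231 (√(r²−h²) with h=8.4 from center) (area = (24/2)·3.231²·sin(360°/24) = 32.42 mm²); the cube at (-1.5, 13) is not intersected at this z (z outside [2.5, 19.5]); Subtracting the remaining from the first: none of the subtracted shapes is present at this height, so the r=9 sphere is unchanged — area = 32.42 mm²; the sphere at (8.5, 3) is not intersected at this z (|z−center|=4.900 > r=4); Subtracting the remaining from the first: none of the subtracted shapes is present at this height, so that combined region is unchanged — area = 32.42 mm². At z = 9.3: the r=9 sphere contributes a regular 24-gon of circumradius √(9²−0.3²) = 8.995 (area = (24/2)·8.995²·sin(360°/24) = 251.29 mm²); the 23×30 cube at (-1.5, 13) contributes its full rectangle (area 690.00 mm²); Subtracting the remaining from the first: starting from the r=9 sphere (251.29 mm²), the 23×30 cube at (-1.5, 13) misses the remaining region (no effect) — area = 251.29 mm²; the r=4 sphere at (8.5, 3) slices to a regular 24-gon of circumradius 1.249 (√(r²−h²) with h=3.8 from center) (area = (24/2)·1.249²·sin(360°/24) = 4.85 mm²); After the difference (first − rest): starting from the result so far (251.29 mm²), the r=4 sphere at (8.5, 3) partially overlaps it — only the 2.18 mm² overlap (of its 4.85 mm²) is removed, clipping the outline — area = 249.11 mm². Checking containment: at z = 9.3 the cross-section extends beyond the z = 0.6 cross-section by about 216.69 mm².

part overhangs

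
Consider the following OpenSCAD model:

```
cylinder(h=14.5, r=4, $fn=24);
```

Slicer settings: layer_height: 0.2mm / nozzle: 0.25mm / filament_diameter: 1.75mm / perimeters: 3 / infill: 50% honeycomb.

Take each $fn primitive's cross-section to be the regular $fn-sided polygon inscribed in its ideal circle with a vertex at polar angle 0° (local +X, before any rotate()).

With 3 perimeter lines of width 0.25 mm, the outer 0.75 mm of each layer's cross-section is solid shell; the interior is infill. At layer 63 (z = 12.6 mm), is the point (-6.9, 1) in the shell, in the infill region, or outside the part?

At z = 12.6 mm: the cylinder: section is a regular 24-gon, circumradius r=4. Overall, the cross-section is a single solid region. The nearest boundary edge runs (-3.86, 1.04)→(-4.00, 0.00); distance from the point to it = 3.01 mm. The point is not inside any of the regions above, so it lies outside the cross-section (3.01 mm from the nearest boundary).

outside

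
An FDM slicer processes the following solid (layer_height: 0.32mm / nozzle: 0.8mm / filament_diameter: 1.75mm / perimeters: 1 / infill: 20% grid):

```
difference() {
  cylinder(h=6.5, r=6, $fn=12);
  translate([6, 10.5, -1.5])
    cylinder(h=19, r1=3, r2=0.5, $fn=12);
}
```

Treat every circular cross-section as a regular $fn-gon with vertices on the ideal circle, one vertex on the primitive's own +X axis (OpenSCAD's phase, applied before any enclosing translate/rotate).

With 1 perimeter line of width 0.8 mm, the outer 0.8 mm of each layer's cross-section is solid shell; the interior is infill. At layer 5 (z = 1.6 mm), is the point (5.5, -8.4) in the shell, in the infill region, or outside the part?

outside

At z = 1.6 mm: the cylinder: section is a regular 12-gon, circumradius r=6; the cone at (6, 10.5): at t=0.163 of its height the radius interpolates to r₁+(r₂−r₁)t = 2.592, giving a regular 12-gon of that circumradius; After the difference (first − rest): starting from the r=6 cylinder, the cone at (6, 10.5) misses the remaining region (no effect) — 1 connected region. Overall, the cross-section is a single solid region. The nearest boundary edge runs (5.20, -3.00)→(3.00, -5.20); distance from the point to it = 4.06 mm. The point is not inside any of the regions above, so it lies outside the cross-section (4.06 mm from the nearest boundary).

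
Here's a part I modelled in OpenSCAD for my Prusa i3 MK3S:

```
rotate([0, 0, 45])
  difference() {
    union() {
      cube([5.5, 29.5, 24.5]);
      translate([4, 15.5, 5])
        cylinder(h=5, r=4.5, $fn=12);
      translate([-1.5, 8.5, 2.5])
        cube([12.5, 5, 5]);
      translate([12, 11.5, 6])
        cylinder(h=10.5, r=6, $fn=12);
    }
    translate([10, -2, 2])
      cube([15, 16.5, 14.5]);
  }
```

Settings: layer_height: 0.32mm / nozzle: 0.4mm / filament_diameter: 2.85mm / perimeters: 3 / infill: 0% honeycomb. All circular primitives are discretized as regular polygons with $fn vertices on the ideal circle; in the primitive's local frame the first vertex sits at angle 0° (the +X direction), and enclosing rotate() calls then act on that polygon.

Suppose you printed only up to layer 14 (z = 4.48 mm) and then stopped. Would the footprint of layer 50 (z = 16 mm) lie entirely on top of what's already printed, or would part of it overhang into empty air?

Compare the two slices. At z = 4.48: the cube is present — its section is the full 5.5×29.5 rectangle (area 162.25 mm²); the cylinder at (4, 15.5) is not intersected at this z (z outside [5, 10]); the cube at (-1.5, 8.5) is present — its section is the full 12.5×5 rectangle (area 62.50 mm²); the cylinder at (12, 11.5) does not reach this height (z outside [6, 16.5]); Combining (union): the regions partially overlap — summed areas 224.75 mm² minus the doubly-counted overlap 27.50 mm² gives 197.25 mm² — area = 197.25 mm²; the cube at (10, -2) (footprint 15×16.5) is included at this height (area 247.50 mm²); Taking the first minus the rest: starting from the result so far (197.25 mm²), the 15×16.5 cube at (10, -2) partially overlaps it — only the 5.00 mm² overlap (of its 247.50 mm²) is removed, clipping the outline — area = 192.25 mm²; (whole slice rotated 45° about Z — lengths, areas and connectivity unchanged). At z = 16: the cube is present — its section is the full 5.5×29.5 rectangle (area 162.25 mm²); the cylinder at (4, 15.5) is absent (z outside [5, 10]); the cube at (-1.5, 8.5) is not intersected at this z (z outside [2.5, 7.5]); the r=6 cylinder at (12, 11.5) contributes a regular 12-gon of circumradius 6 (area = (12/2)·6.000²·sin(360°/12) = 108.00 mm²); Combining (union): the 2 present regions are separate (no shared area or edge), so areas and boundary lengths simply add and each stays a separate island — area = 270.25 mm²; the 15×16.5 cube at (10, -2) contributes its full rectangle (area 247.50 mm²); After the difference (first − rest): starting from the result so far (270.25 mm²), the 15×16.5 cube at (10, -2) partially overlaps it — only the 61.26 mm² overlap (of its 247.50 mm²) is removed, clipping the outline — area = 208.99 mm²; (rotated 45° about Z; rotation is an isometry so areas/perimeters/island counts are preserved). Checking containment: at z = 16 the cross-section extends beyond the z = 4.48 cross-section by about 28.48 mm².

part overhangs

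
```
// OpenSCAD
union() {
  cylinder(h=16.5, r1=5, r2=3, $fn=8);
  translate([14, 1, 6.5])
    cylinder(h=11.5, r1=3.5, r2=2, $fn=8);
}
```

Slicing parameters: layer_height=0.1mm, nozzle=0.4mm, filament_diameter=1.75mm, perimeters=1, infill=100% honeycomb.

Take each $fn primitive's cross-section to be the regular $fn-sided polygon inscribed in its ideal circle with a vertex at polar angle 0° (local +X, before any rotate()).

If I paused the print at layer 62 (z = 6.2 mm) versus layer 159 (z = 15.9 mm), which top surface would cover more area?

layer 62 (z = 6.2 mm)

Layer 62 (z = 6.2): the cone: at t=0.376 of its height the radius interpolates to r₁+(r₂−r₁)t = 4.248, giving a regular 8-gon of that circumradius (area = (8/2)·4.248²·sin(360°/8) = 51.05 mm²); the cone at (14, 1) is not intersected at this z (z outside [6.5, 18]); Merging all regions: only the cone is present, so the union is just that shape — area = 51.05 mm². So its area = 51.05 mm². Layer 159 (z = 15.9): the cone contributes a regular 8-gon of circumradius 3.073 (interpolated between r1=5 and r2=3 at t=0.964) (area = (8/2)·3.073²·sin(360°/8) = 26.71 mm²); the cone at (14, 1) (r1=3.5→r2=2) has section circumradius 2.274 here — a regular 8-gon (area = (8/2)·2.274²·sin(360°/8) = 14.62 mm²); Combining (union): the 2 present regions are separate (no shared area or edge), so areas and boundary lengths simply add and each stays a separate island — area = 41.33 mm². So its area = 41.33 mm². Layer 62 is larger (51.05 vs 41.33 mm²).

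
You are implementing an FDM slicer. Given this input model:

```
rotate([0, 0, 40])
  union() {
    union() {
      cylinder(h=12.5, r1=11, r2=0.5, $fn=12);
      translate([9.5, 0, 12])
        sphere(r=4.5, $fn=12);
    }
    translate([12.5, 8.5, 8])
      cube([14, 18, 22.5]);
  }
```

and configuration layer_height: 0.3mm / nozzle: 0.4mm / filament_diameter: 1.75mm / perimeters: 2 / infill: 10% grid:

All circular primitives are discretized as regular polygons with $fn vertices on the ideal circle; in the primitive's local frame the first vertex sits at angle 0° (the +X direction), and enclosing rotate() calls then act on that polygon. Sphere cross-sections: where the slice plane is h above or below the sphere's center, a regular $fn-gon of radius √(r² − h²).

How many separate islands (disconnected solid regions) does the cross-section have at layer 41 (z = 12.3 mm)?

3

At z = 12.3 mm: the cone contributes a regular 12-gon of circumradius 0.668 (interpolated between r1=11 and r2=0.5 at t=0.984); the r=4.5 sphere at (9.5, 0) slices to a regular 12-gon of circumradius 4.490 (√(r²−h²) with h=0.3 from center); Merging all regions: the 2 present regions are separate (no shared area or edge), so areas and boundary lengths simply add and each stays a separate island — 2 connected regions; the cube at (12.5, 8.5) (footprint 14×18) is included at this height; Taking the union: the 2 present regions are separate (no shared area or edge), so areas and boundary lengths simply add and each stays a separate island — 3 connected regions; (whole slice rotated 40° about Z — lengths, areas and connectivity unchanged). Overall, the cross-section has 3 separate islands. Island count = 3.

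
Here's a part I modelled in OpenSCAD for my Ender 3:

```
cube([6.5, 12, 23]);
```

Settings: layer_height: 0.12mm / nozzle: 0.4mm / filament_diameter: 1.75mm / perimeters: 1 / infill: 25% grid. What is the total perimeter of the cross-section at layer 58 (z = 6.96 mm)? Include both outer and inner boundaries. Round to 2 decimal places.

37.00 mm

At z = 6.96 mm: the 6.5×12 cube contributes its full rectangle (perimeter 37.00 mm). Overall, the cross-section is a single solid region. Total boundary length (outer) = 37.00 mm.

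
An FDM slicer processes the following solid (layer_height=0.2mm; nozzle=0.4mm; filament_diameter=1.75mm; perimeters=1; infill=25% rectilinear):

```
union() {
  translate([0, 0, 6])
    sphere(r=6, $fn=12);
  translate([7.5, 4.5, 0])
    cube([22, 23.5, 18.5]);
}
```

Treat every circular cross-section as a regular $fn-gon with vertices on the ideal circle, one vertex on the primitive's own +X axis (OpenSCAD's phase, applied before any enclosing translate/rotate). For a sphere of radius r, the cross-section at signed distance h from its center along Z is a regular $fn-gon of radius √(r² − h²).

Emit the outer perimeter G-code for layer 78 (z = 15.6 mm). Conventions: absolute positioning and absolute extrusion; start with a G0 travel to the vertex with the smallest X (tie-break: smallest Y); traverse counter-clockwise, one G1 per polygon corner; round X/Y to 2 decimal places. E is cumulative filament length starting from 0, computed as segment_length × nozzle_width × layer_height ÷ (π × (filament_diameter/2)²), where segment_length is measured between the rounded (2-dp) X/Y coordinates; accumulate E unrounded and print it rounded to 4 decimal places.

At z = 15.6 mm: the sphere is not intersected at this z (|z−center|=9.600 > r=6); the cube at (7.5, 4.5) is present — its section is the full 22×23.5 rectangle; Taking the union: only the 22×23.5 cube at (7.5, 4.5) is present, so the union is just that shape — 1 connected region. The outline is a single polygon with 4 vertices. Extrusion per mm of travel: 0.4 × 0.2 / (π × 0.875²) = 0.033260. Accumulating E over each segment gives final E = 3.0267.

G0 X7.50 Y4.50 Z15.60
G1 X29.50 Y4.50 E0.7317
G1 X29.50 Y28.00 E1.5133
G1 X7.50 Y28.00 E2.2451
G1 X7.50 Y4.50 E3.0267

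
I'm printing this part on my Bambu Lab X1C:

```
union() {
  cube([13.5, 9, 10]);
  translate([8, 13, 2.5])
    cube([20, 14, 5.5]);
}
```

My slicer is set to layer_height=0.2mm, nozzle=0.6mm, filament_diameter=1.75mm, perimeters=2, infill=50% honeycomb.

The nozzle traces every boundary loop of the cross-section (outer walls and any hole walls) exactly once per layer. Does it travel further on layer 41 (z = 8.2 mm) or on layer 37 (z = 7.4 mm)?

Layer 41 (z = 8.2): the cube (footprint 13.5×9) is included at this height (perimeter 45.00 mm); the cube at (8, 13) does not reach this height (z outside [2.5, 8]); Merging all regions: only the 13.5×9 cube is present, so the union is just that shape — boundary = 45.00 mm. So its perimeter = 45.00 mm. Layer 37 (z = 7.4): the cube is present — its section is the full 13.5×9 rectangle (perimeter 45.00 mm); the cube at (8, 13) is present — its section is the full 20×14 rectangle (perimeter 68.00 mm); Combining (union): the 2 present regions are separate (no shared area or edge), so areas and boundary lengths simply add and each stays a separate island — boundary = 113.00 mm. So its perimeter = 113.00 mm. Layer 37 is larger (113.00 vs 45.00 mm).

layer 37 (z = 7.4 mm)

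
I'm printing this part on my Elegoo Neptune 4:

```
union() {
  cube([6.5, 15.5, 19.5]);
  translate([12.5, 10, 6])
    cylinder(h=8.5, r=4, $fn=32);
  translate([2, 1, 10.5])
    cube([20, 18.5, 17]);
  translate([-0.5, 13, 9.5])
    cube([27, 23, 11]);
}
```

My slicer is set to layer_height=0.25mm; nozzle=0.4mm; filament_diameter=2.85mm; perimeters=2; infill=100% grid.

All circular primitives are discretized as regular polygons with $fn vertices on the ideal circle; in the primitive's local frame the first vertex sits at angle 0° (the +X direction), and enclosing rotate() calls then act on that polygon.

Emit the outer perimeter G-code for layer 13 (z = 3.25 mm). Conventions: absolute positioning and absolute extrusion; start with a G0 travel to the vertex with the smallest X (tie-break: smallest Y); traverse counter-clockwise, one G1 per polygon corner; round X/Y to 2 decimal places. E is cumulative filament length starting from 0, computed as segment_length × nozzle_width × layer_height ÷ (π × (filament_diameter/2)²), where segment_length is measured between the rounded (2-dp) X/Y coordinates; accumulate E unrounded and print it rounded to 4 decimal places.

At z = 3.25 mm: the cube is present — its section is the full 6.5×15.5 rectangle; the cylinder at (12.5, 10) does not reach this height (z outside [6, 14.5]); the cube at (2, 1) does not reach this height (z outside [10.5, 27.5]); the cube at (-0.5, 13) is absent (z outside [9.5, 20.5]); Merging all regions: only the 6.5×15.5 cube is present, so the union is just that shape — 1 connected region. The outline is a single polygon with 4 vertices. Extrusion per mm of travel: 0.4 × 0.25 / (π × 1.425²) = 0.015675. Accumulating E over each segment gives final E = 0.6897.

G0 X0.00 Y0.00 Z3.25
G1 X6.50 Y0.00 E0.1019
G1 X6.50 Y15.50 E0.3449
G1 X0.00 Y15.50 E0.4468
G1 X0.00 Y0.00 E0.6897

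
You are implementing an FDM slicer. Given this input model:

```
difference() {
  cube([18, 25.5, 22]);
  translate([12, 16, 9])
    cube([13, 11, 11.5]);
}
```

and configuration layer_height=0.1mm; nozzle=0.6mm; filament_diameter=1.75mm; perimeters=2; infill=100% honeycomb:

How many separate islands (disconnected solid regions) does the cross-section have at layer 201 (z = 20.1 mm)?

At z = 20.1 mm: the cube (footprint 18×25.5) is included at this height; the 13×11 cube at (12, 16) contributes its full rectangle; After the difference (first − rest): starting from the 18×25.5 cube, the 13×11 cube at (12, 16) partially overlaps it — only the 57.00 mm² overlap (of its 143.00 mm²) is removed, clipping the outline — 1 connected region. Overall, the cross-section is a single solid region. Island count = 1.

1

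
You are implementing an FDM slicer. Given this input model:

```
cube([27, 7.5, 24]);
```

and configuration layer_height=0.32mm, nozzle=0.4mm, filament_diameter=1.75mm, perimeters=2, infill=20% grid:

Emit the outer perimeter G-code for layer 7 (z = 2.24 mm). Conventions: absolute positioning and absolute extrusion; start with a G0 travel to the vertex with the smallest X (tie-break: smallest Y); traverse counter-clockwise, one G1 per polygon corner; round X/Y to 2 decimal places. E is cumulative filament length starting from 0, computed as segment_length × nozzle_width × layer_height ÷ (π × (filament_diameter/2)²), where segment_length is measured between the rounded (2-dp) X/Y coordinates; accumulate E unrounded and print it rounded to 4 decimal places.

G0 X0.00 Y0.00 Z2.24
G1 X27.00 Y0.00 E1.4368
G1 X27.00 Y7.50 E1.8360
G1 X0.00 Y7.50 E3.2728
G1 X0.00 Y0.00 E3.6719

At z = 2.24 mm: the cube is present — its section is the full 27×7.5 rectangle. The outline is a single polygon with 4 vertices. Extrusion per mm of travel: 0.4 × 0.32 / (π × 0.875²) = 0.053216. Accumulating E over each segment gives final E = 3.6719.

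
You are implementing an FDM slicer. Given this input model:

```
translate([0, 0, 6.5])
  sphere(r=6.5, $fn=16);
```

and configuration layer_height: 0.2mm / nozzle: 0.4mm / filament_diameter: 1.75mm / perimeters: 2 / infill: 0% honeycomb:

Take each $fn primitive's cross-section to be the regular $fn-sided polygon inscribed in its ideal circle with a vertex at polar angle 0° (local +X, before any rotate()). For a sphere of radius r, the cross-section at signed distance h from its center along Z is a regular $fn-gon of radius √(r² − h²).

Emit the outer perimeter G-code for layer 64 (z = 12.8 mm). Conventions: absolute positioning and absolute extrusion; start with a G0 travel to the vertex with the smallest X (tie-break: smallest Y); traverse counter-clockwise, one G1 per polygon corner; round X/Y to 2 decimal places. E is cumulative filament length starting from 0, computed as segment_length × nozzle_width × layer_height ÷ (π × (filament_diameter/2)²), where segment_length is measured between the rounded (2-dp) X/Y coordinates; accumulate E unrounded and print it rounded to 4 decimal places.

At z = 12.8 mm: the sphere: section is a regular 16-gon, circumradius = √(r²−h²) = √(6.5²−6.3²) = 1.600. The outline is a single polygon with 16 vertices. Extrusion per mm of travel: 0.4 × 0.2 / (π × 0.875²) = 0.033260. Accumulating E over each segment gives final E = 0.3322.

G0 X-1.60 Y0.00 Z12.80
G1 X-1.48 Y-0.61 E0.0207
G1 X-1.13 Y-1.13 E0.0415
G1 X-0.61 Y-1.48 E0.0624
G1 X0.00 Y-1.60 E0.0831
G1 X0.61 Y-1.48 E0.1037
G1 X1.13 Y-1.13 E0.1246
G1 X1.48 Y-0.61 E0.1454
G1 X1.60 Y0.00 E0.1661
G1 X1.48 Y0.61 E0.1868
G1 X1.13 Y1.13 E0.2076
G1 X0.61 Y1.48 E0.2285
G1 X0.00 Y1.60 E0.2492
G1 X-0.61 Y1.48 E0.2698
G1 X-1.13 Y1.13 E0.2907
G1 X-1.48 Y0.61 E0.3115
G1 X-1.60 Y0.00 E0.3322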